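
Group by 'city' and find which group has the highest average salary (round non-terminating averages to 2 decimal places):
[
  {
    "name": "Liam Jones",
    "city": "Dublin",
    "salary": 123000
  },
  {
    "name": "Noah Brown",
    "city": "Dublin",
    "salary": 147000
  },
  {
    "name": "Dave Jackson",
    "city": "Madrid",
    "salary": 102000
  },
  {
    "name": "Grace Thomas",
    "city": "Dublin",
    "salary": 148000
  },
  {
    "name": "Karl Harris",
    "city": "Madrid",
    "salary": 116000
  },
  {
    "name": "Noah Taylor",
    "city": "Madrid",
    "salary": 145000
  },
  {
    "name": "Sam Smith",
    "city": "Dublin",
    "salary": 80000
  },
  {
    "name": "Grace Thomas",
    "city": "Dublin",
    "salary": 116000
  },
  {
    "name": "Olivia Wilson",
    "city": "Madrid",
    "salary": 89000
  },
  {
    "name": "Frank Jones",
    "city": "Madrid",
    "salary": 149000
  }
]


Group by: city

Groups:
  Dublin: 5 people, avg salary = 614000/5 = $122800
  Madrid: 5 people, avg salary = 601000/5 = $120200

Highest average salary: Dublin ($122800)

Dublin ($122800)


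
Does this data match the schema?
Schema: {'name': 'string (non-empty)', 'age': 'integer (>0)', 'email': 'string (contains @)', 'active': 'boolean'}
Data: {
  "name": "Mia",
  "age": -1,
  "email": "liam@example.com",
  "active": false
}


Validating each field against schema:
  name: OK (non-empty string)
  age: FAIL (-1 is not > 0)
  email: OK (string with @)
  active: OK (boolean)

Result: INVALID (1 error: age)

INVALID (1 error: age)


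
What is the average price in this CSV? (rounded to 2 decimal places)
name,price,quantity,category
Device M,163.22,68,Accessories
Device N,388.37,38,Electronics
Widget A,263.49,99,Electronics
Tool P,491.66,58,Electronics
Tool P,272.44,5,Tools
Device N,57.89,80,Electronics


Computing average price:
Values: [163.22, 388.37, 263.49, 491.66, 272.44, 57.89]
Sum = 1637.07
Count = 6
Average = 1637.07/6 = 272.845 exactly -> 272.85 (rounded half-up to 2 decimal places)

272.85


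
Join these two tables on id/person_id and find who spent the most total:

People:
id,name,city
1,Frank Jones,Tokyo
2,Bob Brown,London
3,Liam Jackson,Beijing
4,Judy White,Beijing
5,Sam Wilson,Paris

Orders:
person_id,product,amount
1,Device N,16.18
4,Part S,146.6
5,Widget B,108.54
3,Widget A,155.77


Join on: people.id = orders.person_id

Joined rows:
  Frank Jones (Tokyo) bought Device N for $16.18
  Judy White (Beijing) bought Part S for $146.6
  Sam Wilson (Paris) bought Widget B for $108.54
  Liam Jackson (Beijing) bought Widget A for $155.77

Total per person:
  Liam Jackson: $155.77
  Judy White: $146.60
  Sam Wilson: $108.54
  Frank Jones: $16.18

Top spender: Liam Jackson ($155.77)

Liam Jackson ($155.77)


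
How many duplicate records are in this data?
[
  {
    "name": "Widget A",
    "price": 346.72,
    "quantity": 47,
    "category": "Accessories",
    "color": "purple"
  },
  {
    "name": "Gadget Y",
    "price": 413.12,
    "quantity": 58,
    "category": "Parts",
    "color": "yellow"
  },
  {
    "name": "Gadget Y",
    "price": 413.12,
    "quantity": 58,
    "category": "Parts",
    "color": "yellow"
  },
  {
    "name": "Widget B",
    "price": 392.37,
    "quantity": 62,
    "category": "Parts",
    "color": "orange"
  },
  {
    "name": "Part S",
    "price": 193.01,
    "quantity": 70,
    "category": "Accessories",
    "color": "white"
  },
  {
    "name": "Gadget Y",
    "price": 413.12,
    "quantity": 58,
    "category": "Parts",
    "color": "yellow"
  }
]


Checking 6 records for duplicates:

  Row 1: Widget A ($346.72, qty 47)
  Row 2: Gadget Y ($413.12, qty 58)
  Row 3: Gadget Y ($413.12, qty 58) <-- DUPLICATE
  Row 4: Widget B ($392.37, qty 62)
  Row 5: Part S ($193.01, qty 70)
  Row 6: Gadget Y ($413.12, qty 58) <-- DUPLICATE

Duplicates found: 2
Unique records: 4

2 duplicates, 4 unique


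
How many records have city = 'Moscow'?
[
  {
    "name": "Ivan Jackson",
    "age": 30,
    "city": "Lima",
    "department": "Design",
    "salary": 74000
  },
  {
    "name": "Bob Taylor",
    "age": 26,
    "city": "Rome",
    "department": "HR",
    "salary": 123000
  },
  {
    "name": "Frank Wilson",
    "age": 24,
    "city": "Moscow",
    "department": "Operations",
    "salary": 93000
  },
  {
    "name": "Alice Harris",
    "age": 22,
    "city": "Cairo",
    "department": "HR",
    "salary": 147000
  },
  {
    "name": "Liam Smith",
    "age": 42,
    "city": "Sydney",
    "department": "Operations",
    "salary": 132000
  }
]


Data: 5 records
Condition: city = 'Moscow'

Checking each record:
  Ivan Jackson: Lima
  Bob Taylor: Rome
  Frank Wilson: Moscow MATCH
  Alice Harris: Cairo
  Liam Smith: Sydney

Count: 1

1


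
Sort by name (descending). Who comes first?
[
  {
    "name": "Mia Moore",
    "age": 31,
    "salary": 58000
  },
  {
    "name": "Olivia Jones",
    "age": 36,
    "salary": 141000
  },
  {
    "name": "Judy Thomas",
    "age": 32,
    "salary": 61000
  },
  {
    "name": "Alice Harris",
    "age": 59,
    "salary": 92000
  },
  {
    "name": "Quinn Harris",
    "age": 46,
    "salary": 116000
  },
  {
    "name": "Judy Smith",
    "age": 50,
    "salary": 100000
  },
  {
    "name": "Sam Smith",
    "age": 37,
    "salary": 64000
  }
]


Sort by: name (descending)

Sorted order:
  1. Sam Smith (name = Sam Smith)
  2. Quinn Harris (name = Quinn Harris)
  3. Olivia Jones (name = Olivia Jones)
  4. Mia Moore (name = Mia Moore)
  5. Judy Thomas (name = Judy Thomas)
  6. Judy Smith (name = Judy Smith)
  7. Alice Harris (name = Alice Harris)

First: Sam Smith

Sam Smith


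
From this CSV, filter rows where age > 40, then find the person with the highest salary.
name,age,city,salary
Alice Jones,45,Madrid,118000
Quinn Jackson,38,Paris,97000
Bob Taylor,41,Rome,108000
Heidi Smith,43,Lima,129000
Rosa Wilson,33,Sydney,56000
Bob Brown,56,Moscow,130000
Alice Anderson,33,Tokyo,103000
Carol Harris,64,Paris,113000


Filter: age > 40
Sort by: salary (descending)

Filtered records (5):
  Bob Brown, age 56, salary $130000
  Heidi Smith, age 43, salary $129000
  Alice Jones, age 45, salary $118000
  Carol Harris, age 64, salary $113000
  Bob Taylor, age 41, salary $108000

Highest salary: Bob Brown ($130000)

Bob Brown


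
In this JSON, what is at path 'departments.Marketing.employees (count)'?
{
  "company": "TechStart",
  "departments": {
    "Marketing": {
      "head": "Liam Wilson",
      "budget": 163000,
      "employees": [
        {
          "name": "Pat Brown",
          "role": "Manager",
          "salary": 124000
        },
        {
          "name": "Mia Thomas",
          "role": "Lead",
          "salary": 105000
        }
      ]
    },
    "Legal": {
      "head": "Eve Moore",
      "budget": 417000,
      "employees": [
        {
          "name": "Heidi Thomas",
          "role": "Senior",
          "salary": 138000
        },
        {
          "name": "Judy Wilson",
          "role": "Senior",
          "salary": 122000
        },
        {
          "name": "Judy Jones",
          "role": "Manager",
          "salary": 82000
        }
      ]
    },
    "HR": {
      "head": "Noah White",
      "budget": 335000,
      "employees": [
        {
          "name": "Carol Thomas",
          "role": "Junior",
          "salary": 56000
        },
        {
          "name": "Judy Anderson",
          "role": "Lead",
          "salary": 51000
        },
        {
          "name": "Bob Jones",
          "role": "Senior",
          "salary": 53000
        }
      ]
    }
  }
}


Path: departments.Marketing.employees (count)

Navigate:
  -> departments
  -> Marketing
  -> employees (array, length 2)

2


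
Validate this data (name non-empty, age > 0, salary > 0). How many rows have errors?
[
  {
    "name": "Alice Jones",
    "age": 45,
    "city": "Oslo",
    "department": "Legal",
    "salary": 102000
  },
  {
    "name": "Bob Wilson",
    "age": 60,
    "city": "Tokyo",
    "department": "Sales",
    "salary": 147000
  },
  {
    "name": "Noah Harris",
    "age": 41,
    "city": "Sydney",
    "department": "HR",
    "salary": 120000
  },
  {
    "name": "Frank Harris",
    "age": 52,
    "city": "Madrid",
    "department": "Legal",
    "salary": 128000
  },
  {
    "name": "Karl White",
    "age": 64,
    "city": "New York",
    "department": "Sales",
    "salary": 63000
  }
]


Validating 5 records:
Rules: name non-empty, age > 0, salary > 0

  Row 1 (Alice Jones): OK
  Row 2 (Bob Wilson): OK
  Row 3 (Noah Harris): OK
  Row 4 (Frank Harris): OK
  Row 5 (Karl White): OK

Total errors: 0

0 errors


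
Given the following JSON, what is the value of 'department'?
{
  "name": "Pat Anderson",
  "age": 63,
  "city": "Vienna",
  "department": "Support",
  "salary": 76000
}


Looking up field 'department'
Value: Support

Support


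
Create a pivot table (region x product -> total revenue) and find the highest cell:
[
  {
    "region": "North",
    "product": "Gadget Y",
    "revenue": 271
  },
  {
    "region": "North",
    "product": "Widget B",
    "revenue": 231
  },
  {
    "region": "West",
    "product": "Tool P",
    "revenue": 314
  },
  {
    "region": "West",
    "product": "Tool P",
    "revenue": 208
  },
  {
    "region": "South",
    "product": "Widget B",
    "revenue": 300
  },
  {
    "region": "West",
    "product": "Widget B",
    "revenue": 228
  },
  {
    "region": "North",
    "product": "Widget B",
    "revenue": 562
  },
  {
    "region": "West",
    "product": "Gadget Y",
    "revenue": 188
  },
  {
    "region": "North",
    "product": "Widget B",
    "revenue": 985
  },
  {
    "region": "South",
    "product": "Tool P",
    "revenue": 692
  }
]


Pivot: region (rows) x product (columns) -> total revenue

     Gadget Y      Tool P        Widget B    
North          271             0          1778  
South            0           692           300  
West           188           522           228  

Highest: North / Widget B = $1778

North / Widget B = $1778


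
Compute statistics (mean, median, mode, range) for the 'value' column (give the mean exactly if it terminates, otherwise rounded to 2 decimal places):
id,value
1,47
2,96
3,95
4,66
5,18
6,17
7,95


Data: [47, 96, 95, 66, 18, 17, 95]
Count: 7
Sum: 434
Mean: 434/7 = 62
Sorted: [17, 18, 47, 66, 95, 95, 96]
Median: 66.0
Mode: 95 (2 times)
Range: 96 - 17 = 79
Min: 17, Max: 96

mean=62, median=66.0, mode=95, range=79


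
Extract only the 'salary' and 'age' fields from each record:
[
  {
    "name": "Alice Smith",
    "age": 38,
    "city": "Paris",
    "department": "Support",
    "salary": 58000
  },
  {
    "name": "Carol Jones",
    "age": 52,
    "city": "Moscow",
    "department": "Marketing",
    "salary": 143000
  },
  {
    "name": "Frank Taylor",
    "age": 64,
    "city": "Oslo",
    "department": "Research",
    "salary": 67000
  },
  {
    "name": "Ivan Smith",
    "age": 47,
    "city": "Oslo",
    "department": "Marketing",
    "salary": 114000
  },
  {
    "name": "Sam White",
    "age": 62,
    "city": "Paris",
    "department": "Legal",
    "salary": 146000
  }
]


Original: 5 records with fields: name, age, city, department, salary
Keep: ['salary', 'age']
Drop: ['name', 'city', 'department']
Result: 5 records, 2 fields each

[
  {
    "salary": 58000,
    "age": 38
  },
  {
    "salary": 143000,
    "age": 52
  },
  {
    "salary": 67000,
    "age": 64
  },
  {
    "salary": 114000,
    "age": 47
  },
  {
    "salary": 146000,
    "age": 62
  }
]


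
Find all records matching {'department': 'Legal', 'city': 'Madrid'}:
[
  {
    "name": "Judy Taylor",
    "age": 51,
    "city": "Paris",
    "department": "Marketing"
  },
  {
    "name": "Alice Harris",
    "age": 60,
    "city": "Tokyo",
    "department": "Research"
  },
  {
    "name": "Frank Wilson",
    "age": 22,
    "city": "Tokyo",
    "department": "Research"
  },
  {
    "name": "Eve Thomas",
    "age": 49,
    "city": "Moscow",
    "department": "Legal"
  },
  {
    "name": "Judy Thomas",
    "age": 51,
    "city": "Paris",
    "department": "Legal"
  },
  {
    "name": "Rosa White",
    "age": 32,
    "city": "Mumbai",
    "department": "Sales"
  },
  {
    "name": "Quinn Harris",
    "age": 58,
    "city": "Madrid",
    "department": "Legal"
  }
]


Search criteria: {'department': 'Legal', 'city': 'Madrid'}

Checking 7 records:
  Judy Taylor: {department: Marketing, city: Paris}
  Alice Harris: {department: Research, city: Tokyo}
  Frank Wilson: {department: Research, city: Tokyo}
  Eve Thomas: {department: Legal, city: Moscow}
  Judy Thomas: {department: Legal, city: Paris}
  Rosa White: {department: Sales, city: Mumbai}
  Quinn Harris: {department: Legal, city: Madrid} <-- MATCH

Matches: ["Quinn Harris"]

["Quinn Harris"]


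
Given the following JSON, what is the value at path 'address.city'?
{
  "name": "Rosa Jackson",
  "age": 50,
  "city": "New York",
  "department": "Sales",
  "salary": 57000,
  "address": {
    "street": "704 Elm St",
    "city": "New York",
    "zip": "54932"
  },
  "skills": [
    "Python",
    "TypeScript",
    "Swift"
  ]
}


Query: address.city
Path: address -> city
Value: New York

New York


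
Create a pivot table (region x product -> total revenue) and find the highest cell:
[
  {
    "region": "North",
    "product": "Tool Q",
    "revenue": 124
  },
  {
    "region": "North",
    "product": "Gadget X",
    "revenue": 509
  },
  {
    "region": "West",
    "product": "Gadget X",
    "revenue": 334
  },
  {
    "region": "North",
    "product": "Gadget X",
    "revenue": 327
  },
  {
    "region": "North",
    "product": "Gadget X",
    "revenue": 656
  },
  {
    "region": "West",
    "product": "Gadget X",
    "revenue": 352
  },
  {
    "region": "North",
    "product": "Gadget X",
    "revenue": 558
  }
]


Pivot: region (rows) x product (columns) -> total revenue

     Gadget X      Tool Q      
North         2050           124  
West           686             0  

Highest: North / Gadget X = $2050

North / Gadget X = $2050


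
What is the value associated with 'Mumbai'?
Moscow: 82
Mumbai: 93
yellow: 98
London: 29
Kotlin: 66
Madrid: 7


Looking up key 'Mumbai'
Value: 93

93


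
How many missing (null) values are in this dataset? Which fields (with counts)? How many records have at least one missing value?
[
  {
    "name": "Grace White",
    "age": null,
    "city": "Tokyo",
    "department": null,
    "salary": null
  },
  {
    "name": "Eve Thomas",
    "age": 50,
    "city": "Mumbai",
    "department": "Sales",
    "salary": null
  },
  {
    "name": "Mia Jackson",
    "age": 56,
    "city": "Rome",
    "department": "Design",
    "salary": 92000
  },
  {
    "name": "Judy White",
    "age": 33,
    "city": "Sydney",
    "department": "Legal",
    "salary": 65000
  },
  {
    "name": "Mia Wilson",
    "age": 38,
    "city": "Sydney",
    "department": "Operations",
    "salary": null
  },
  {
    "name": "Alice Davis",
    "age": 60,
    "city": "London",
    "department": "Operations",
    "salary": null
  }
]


Checking for missing (null) values in 6 records:

  Grace White: age, department, salary
  Eve Thomas: salary
  Mia Jackson: complete
  Judy White: complete
  Mia Wilson: salary
  Alice Davis: salary

Per field:
  name: 0 missing
  age: 1 missing
  city: 0 missing
  department: 1 missing
  salary: 4 missing

Total missing values: 6
Records with any missing: 4

6 missing values (age: 1, department: 1, salary: 4); 4 incomplete records


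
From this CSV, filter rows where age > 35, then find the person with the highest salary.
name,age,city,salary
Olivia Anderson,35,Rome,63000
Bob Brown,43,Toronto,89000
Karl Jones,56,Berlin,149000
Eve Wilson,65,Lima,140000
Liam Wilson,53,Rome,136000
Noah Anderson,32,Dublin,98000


Filter: age > 35
Sort by: salary (descending)

Filtered records (4):
  Karl Jones, age 56, salary $149000
  Eve Wilson, age 65, salary $140000
  Liam Wilson, age 53, salary $136000
  Bob Brown, age 43, salary $89000

Highest salary: Karl Jones ($149000)

Karl Jones


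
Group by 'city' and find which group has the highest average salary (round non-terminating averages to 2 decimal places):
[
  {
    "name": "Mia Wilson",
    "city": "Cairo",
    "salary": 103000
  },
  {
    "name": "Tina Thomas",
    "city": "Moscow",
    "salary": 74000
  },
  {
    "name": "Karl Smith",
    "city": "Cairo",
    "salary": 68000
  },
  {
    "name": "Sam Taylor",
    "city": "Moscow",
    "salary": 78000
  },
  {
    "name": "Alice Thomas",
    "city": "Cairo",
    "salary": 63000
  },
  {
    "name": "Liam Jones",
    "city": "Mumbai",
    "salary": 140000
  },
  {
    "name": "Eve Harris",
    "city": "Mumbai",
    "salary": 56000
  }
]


Group by: city

Groups:
  Cairo: 3 people, avg salary = 234000/3 = $78000
  Moscow: 2 people, avg salary = 152000/2 = $76000
  Mumbai: 2 people, avg salary = 196000/2 = $98000

Highest average salary: Mumbai ($98000)

Mumbai ($98000)


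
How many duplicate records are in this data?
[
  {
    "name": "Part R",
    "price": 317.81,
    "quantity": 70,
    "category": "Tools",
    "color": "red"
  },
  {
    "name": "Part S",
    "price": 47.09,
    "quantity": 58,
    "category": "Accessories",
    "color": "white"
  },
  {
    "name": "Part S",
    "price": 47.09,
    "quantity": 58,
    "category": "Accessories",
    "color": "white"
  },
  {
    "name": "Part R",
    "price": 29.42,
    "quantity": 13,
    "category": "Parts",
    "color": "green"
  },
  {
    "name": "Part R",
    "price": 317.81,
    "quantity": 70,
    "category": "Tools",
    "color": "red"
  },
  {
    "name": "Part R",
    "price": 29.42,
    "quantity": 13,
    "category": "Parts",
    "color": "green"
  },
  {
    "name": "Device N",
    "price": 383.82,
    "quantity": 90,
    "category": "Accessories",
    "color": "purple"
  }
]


Checking 7 records for duplicates:

  Row 1: Part R ($317.81, qty 70)
  Row 2: Part S ($47.09, qty 58)
  Row 3: Part S ($47.09, qty 58) <-- DUPLICATE
  Row 4: Part R ($29.42, qty 13)
  Row 5: Part R ($317.81, qty 70) <-- DUPLICATE
  Row 6: Part R ($29.42, qty 13) <-- DUPLICATE
  Row 7: Device N ($383.82, qty 90)

Duplicates found: 3
Unique records: 4

3 duplicates, 4 unique


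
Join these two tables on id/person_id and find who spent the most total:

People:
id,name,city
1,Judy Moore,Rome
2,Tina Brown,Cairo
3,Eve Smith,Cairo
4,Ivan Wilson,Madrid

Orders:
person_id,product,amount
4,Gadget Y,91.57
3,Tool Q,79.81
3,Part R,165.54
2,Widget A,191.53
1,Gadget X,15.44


Join on: people.id = orders.person_id

Joined rows:
  Ivan Wilson (Madrid) bought Gadget Y for $91.57
  Eve Smith (Cairo) bought Tool Q for $79.81
  Eve Smith (Cairo) bought Part R for $165.54
  Tina Brown (Cairo) bought Widget A for $191.53
  Judy Moore (Rome) bought Gadget X for $15.44

Total per person:
  Eve Smith: $245.35
  Tina Brown: $191.53
  Ivan Wilson: $91.57
  Judy Moore: $15.44

Top spender: Eve Smith ($245.35)

Eve Smith ($245.35)


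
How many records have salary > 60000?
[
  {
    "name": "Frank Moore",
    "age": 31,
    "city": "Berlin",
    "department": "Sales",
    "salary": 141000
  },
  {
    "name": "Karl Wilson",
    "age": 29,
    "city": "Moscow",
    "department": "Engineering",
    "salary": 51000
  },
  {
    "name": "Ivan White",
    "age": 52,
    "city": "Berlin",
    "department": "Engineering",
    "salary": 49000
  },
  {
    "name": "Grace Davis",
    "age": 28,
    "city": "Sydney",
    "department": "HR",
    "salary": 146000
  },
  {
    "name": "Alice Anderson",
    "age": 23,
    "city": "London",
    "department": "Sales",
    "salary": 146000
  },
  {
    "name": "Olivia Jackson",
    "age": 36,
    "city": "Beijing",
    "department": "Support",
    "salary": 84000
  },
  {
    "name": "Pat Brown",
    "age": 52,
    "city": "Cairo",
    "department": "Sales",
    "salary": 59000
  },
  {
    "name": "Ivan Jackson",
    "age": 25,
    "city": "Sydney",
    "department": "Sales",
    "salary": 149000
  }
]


Data: 8 records
Condition: salary > 60000

Checking each record:
  Frank Moore: 141000 MATCH
  Karl Wilson: 51000
  Ivan White: 49000
  Grace Davis: 146000 MATCH
  Alice Anderson: 146000 MATCH
  Olivia Jackson: 84000 MATCH
  Pat Brown: 59000
  Ivan Jackson: 149000 MATCH

Count: 5

5


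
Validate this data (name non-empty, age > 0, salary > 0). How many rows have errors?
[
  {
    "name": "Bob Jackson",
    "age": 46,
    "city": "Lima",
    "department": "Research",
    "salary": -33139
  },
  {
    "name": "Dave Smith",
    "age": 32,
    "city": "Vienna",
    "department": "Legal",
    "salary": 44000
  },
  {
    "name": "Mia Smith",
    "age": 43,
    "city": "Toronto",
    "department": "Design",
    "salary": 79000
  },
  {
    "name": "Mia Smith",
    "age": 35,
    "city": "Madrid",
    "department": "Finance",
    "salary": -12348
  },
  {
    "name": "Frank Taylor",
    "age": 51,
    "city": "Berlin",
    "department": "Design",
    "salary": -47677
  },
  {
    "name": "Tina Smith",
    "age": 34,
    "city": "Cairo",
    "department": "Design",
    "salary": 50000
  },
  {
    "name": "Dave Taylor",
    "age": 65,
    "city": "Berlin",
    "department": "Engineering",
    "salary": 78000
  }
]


Validating 7 records:
Rules: name non-empty, age > 0, salary > 0

  Row 1 (Bob Jackson): negative salary: -33139
  Row 2 (Dave Smith): OK
  Row 3 (Mia Smith): OK
  Row 4 (Mia Smith): negative salary: -12348
  Row 5 (Frank Taylor): negative salary: -47677
  Row 6 (Tina Smith): OK
  Row 7 (Dave Taylor): OK

Total errors: 3

3 errors


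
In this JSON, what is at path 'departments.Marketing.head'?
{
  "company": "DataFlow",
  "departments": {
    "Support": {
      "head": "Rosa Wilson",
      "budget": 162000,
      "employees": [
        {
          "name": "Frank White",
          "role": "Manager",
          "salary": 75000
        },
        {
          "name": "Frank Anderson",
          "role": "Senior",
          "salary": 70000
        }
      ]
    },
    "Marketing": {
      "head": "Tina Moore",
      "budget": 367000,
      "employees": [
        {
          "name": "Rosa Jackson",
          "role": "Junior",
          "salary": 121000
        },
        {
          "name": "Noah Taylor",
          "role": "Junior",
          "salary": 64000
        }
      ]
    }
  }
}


Path: departments.Marketing.head

Navigate:
  -> departments
  -> Marketing
  -> head = 'Tina Moore'

Tina Moore


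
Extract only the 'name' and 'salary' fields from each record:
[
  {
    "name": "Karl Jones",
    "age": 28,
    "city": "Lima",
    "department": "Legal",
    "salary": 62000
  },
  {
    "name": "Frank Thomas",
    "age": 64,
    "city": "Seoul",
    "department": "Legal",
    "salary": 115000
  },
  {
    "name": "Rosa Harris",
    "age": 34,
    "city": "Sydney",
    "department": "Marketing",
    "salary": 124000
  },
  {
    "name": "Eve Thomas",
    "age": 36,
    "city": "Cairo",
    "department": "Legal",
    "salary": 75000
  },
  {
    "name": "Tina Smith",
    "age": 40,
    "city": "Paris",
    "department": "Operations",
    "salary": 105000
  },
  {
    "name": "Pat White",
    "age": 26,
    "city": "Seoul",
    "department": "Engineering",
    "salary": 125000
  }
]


Original: 6 records with fields: name, age, city, department, salary
Keep: ['name', 'salary']
Drop: ['age', 'city', 'department']
Result: 6 records, 2 fields each

[
  {
    "name": "Karl Jones",
    "salary": 62000
  },
  {
    "name": "Frank Thomas",
    "salary": 115000
  },
  {
    "name": "Rosa Harris",
    "salary": 124000
  },
  {
    "name": "Eve Thomas",
    "salary": 75000
  },
  {
    "name": "Tina Smith",
    "salary": 105000
  },
  {
    "name": "Pat White",
    "salary": 125000
  }
]


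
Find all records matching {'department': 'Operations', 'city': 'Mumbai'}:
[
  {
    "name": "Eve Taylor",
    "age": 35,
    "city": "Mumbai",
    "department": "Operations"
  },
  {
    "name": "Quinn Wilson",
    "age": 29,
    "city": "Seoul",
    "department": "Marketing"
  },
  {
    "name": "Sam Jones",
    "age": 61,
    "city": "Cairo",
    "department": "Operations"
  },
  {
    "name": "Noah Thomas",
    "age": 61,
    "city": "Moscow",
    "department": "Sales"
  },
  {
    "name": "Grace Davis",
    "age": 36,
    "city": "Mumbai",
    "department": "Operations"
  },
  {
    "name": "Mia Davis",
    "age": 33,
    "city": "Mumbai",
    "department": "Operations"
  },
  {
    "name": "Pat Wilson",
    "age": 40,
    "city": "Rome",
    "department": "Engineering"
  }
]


Search criteria: {'department': 'Operations', 'city': 'Mumbai'}

Checking 7 records:
  Eve Taylor: {department: Operations, city: Mumbai} <-- MATCH
  Quinn Wilson: {department: Marketing, city: Seoul}
  Sam Jones: {department: Operations, city: Cairo}
  Noah Thomas: {department: Sales, city: Moscow}
  Grace Davis: {department: Operations, city: Mumbai} <-- MATCH
  Mia Davis: {department: Operations, city: Mumbai} <-- MATCH
  Pat Wilson: {department: Engineering, city: Rome}

Matches: ["Eve Taylor", "Grace Davis", "Mia Davis"]

["Eve Taylor", "Grace Davis", "Mia Davis"]


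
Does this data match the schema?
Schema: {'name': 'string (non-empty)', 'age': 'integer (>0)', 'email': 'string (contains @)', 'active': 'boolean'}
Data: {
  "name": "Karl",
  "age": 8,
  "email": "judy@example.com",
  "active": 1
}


Validating each field against schema:
  name: OK (non-empty string)
  age: OK (positive integer)
  email: OK (string with @)
  active: FAIL (1 is not a boolean)

Result: INVALID (1 error: active)

INVALID (1 error: active)


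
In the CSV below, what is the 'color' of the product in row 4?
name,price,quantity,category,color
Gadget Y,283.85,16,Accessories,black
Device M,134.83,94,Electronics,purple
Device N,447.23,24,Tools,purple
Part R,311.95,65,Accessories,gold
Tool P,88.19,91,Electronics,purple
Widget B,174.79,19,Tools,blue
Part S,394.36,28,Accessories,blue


Query: Row 4 ('Part R'), column 'color'
Value: gold

gold


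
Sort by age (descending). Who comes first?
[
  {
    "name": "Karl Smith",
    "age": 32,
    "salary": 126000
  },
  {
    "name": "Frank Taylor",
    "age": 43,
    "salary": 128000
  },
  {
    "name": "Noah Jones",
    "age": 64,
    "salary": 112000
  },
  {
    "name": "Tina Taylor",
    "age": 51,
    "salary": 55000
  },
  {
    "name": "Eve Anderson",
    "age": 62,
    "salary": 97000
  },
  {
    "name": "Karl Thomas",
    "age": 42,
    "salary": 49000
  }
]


Sort by: age (descending)

Sorted order:
  1. Noah Jones (age = 64)
  2. Eve Anderson (age = 62)
  3. Tina Taylor (age = 51)
  4. Frank Taylor (age = 43)
  5. Karl Thomas (age = 42)
  6. Karl Smith (age = 32)

First: Noah Jones

Noah Jones


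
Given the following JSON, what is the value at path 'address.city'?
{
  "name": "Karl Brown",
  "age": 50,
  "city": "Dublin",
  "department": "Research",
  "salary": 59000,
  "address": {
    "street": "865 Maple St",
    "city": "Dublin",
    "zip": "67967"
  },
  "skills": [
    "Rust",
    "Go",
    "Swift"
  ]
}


Query: address.city
Path: address -> city
Value: Dublin

Dublin


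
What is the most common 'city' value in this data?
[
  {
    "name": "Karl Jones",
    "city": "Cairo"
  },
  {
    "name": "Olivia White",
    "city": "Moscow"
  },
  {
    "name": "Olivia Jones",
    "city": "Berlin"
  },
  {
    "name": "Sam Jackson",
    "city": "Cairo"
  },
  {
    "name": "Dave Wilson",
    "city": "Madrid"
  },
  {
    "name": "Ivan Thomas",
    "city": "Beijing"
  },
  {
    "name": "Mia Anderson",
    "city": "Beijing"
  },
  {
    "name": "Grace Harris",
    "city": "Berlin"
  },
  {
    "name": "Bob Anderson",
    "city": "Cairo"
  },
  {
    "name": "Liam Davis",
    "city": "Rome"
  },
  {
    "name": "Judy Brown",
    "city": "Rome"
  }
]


Counting 'city' values across 11 records:

  Cairo: 3 ###
  Berlin: 2 ##
  Beijing: 2 ##
  Rome: 2 ##
  Moscow: 1 #
  Madrid: 1 #

Most common: Cairo (3 times)

Cairo (3 times)


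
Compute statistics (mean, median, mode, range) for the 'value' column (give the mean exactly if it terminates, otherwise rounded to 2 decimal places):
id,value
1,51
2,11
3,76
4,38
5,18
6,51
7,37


Data: [51, 11, 76, 38, 18, 51, 37]
Count: 7
Sum: 282
Mean: 282/7 ≈ 40.29 (rounded to 2 decimal places)
Sorted: [11, 18, 37, 38, 51, 51, 76]
Median: 38.0
Mode: 51 (2 times)
Range: 76 - 11 = 65
Min: 11, Max: 76

mean≈40.29, median=38.0, mode=51, range=65


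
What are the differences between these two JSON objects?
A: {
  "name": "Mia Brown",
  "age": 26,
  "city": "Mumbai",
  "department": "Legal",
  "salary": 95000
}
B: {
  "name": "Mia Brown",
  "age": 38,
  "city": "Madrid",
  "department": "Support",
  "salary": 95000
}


Comparing each field (in key order):
  name: same
  age: DIFFERENT
  city: DIFFERENT
  department: DIFFERENT
  salary: same
Differences:
  age: 26 -> 38
  city: Mumbai -> Madrid
  department: Legal -> Support

3 field(s) changed

3 changes: age, city, department


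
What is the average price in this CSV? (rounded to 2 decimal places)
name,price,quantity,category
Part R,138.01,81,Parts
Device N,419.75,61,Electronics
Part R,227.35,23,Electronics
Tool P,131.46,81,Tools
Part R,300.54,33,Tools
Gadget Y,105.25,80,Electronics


Computing average price:
Values: [138.01, 419.75, 227.35, 131.46, 300.54, 105.25]
Sum = 1322.36
Count = 6
Average = 1322.36/6 ≈ 220.39 (rounded to 2 decimal places)

220.39


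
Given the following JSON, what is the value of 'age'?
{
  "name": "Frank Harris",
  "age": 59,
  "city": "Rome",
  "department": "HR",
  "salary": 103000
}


Looking up field 'age'
Value: 59

59


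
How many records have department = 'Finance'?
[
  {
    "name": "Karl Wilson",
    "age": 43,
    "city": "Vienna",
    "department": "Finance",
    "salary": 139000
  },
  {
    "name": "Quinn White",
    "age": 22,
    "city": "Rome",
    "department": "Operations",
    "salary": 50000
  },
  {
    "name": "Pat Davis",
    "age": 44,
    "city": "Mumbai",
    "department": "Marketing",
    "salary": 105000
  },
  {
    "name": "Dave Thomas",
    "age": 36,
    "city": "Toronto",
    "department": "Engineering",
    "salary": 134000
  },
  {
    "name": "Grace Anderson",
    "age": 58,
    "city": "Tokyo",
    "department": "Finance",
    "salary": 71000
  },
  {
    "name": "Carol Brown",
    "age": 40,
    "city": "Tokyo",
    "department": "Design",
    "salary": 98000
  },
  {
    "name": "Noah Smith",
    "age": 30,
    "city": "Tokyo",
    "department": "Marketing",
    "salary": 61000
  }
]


Data: 7 records
Condition: department = 'Finance'

Checking each record:
  Karl Wilson: Finance MATCH
  Quinn White: Operations
  Pat Davis: Marketing
  Dave Thomas: Engineering
  Grace Anderson: Finance MATCH
  Carol Brown: Design
  Noah Smith: Marketing

Count: 2

2


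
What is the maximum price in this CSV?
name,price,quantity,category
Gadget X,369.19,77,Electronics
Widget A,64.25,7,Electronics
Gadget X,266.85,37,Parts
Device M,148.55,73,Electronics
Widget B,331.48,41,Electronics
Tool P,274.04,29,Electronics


Computing maximum price:
Values: [369.19, 64.25, 266.85, 148.55, 331.48, 274.04]
Max = 369.19

369.19


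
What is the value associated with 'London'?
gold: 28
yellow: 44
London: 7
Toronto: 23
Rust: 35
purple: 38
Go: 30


Looking up key 'London'
Value: 7

7


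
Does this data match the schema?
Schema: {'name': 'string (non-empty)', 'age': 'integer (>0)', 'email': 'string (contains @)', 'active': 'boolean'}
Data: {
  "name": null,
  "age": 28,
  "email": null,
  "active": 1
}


Validating each field against schema:
  name: FAIL (null is not a string)
  age: OK (positive integer)
  email: FAIL (null is not a string)
  active: FAIL (1 is not a boolean)

Result: INVALID (3 errors: name, email, active)

INVALID (3 errors: name, email, active)


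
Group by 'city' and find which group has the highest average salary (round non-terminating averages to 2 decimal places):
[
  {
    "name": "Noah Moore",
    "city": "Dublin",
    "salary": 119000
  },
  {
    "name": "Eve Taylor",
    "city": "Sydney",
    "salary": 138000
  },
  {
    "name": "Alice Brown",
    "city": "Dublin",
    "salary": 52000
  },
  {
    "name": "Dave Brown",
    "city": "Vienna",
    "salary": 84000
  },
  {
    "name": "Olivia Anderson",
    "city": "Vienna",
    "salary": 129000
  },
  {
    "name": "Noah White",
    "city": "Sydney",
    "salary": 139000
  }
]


Group by: city

Groups:
  Dublin: 2 people, avg salary = 171000/2 = $85500
  Sydney: 2 people, avg salary = 277000/2 = $138500
  Vienna: 2 people, avg salary = 213000/2 = $106500

Highest average salary: Sydney ($138500)

Sydney ($138500)


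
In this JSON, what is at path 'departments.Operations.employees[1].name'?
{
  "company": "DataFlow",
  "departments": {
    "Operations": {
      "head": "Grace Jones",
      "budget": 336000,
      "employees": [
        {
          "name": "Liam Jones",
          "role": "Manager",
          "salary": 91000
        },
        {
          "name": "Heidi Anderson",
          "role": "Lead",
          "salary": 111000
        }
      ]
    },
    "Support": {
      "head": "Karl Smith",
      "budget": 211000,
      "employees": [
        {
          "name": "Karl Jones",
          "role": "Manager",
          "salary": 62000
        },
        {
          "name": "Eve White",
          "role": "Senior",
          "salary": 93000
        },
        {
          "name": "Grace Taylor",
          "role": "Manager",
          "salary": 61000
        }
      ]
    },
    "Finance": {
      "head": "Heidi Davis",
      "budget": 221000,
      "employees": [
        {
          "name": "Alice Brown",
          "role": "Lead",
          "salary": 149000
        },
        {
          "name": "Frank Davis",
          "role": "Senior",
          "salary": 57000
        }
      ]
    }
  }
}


Path: departments.Operations.employees[1].name

Navigate:
  -> departments
  -> Operations
  -> employees[1].name = 'Heidi Anderson'

Heidi Anderson


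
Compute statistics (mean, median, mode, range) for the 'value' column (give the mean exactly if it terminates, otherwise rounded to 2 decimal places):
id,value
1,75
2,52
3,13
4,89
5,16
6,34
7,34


Data: [75, 52, 13, 89, 16, 34, 34]
Count: 7
Sum: 313
Mean: 313/7 ≈ 44.71 (rounded to 2 decimal places)
Sorted: [13, 16, 34, 34, 52, 75, 89]
Median: 34.0
Mode: 34 (2 times)
Range: 89 - 13 = 76
Min: 13, Max: 89

mean≈44.71, median=34.0, mode=34, range=76


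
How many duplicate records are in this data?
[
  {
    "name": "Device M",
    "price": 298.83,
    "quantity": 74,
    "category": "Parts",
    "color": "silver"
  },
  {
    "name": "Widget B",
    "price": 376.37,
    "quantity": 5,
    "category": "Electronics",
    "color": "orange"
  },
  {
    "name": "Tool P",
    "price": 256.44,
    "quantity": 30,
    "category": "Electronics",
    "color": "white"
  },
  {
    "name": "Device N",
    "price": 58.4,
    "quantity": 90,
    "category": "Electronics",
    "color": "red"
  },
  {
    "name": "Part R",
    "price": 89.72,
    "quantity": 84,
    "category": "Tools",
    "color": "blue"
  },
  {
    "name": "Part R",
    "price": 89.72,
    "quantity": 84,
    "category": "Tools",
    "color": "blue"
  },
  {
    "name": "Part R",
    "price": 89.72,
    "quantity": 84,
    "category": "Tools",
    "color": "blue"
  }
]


Checking 7 records for duplicates:

  Row 1: Device M ($298.83, qty 74)
  Row 2: Widget B ($376.37, qty 5)
  Row 3: Tool P ($256.44, qty 30)
  Row 4: Device N ($58.4, qty 90)
  Row 5: Part R ($89.72, qty 84)
  Row 6: Part R ($89.72, qty 84) <-- DUPLICATE
  Row 7: Part R ($89.72, qty 84) <-- DUPLICATE

Duplicates found: 2
Unique records: 5

2 duplicates, 5 unique


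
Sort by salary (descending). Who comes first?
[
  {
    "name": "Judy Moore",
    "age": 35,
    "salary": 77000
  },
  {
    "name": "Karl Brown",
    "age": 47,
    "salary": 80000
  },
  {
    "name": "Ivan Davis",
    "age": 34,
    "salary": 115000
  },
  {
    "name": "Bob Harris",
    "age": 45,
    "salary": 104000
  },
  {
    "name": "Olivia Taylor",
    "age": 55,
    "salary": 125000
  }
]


Sort by: salary (descending)

Sorted order:
  1. Olivia Taylor (salary = 125000)
  2. Ivan Davis (salary = 115000)
  3. Bob Harris (salary = 104000)
  4. Karl Brown (salary = 80000)
  5. Judy Moore (salary = 77000)

First: Olivia Taylor

Olivia Taylor


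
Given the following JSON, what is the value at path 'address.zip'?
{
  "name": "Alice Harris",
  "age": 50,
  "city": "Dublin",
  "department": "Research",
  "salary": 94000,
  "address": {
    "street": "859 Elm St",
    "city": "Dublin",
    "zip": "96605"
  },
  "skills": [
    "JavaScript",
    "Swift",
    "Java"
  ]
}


Query: address.zip
Path: address -> zip
Value: 96605

96605


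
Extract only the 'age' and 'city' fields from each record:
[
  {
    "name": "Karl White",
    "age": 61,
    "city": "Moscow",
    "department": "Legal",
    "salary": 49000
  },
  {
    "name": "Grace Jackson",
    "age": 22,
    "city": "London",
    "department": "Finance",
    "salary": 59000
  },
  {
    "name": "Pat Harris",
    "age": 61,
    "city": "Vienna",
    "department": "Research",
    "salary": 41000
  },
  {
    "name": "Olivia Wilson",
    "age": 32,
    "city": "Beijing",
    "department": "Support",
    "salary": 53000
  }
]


Original: 4 records with fields: name, age, city, department, salary
Keep: ['age', 'city']
Drop: ['name', 'department', 'salary']
Result: 4 records, 2 fields each

[
  {
    "age": 61,
    "city": "Moscow"
  },
  {
    "age": 22,
    "city": "London"
  },
  {
    "age": 61,
    "city": "Vienna"
  },
  {
    "age": 32,
    "city": "Beijing"
  }
]


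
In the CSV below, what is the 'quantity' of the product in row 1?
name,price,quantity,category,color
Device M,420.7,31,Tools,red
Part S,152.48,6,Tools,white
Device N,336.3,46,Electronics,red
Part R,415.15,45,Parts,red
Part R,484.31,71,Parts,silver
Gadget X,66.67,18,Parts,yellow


Query: Row 1 ('Device M'), column 'quantity'
Value: 31

31


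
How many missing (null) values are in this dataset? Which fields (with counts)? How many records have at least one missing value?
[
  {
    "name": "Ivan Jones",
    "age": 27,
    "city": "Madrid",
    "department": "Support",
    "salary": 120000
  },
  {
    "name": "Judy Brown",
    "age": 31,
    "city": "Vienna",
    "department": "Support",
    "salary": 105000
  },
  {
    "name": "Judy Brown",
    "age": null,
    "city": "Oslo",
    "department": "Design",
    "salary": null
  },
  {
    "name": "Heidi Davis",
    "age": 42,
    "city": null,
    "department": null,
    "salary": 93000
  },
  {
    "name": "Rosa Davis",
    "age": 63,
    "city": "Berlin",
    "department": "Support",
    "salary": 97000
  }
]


Checking for missing (null) values in 5 records:

  Ivan Jones: complete
  Judy Brown: complete
  Judy Brown: age, salary
  Heidi Davis: city, department
  Rosa Davis: complete

Per field:
  name: 0 missing
  age: 1 missing
  city: 1 missing
  department: 1 missing
  salary: 1 missing

Total missing values: 4
Records with any missing: 2

4 missing values (age: 1, city: 1, department: 1, salary: 1); 2 incomplete records


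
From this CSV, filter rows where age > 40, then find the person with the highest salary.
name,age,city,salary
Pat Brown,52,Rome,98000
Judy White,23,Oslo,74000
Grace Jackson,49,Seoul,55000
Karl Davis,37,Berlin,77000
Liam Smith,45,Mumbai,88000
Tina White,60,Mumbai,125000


Filter: age > 40
Sort by: salary (descending)

Filtered records (4):
  Tina White, age 60, salary $125000
  Pat Brown, age 52, salary $98000
  Liam Smith, age 45, salary $88000
  Grace Jackson, age 49, salary $55000

Highest salary: Tina White ($125000)

Tina White


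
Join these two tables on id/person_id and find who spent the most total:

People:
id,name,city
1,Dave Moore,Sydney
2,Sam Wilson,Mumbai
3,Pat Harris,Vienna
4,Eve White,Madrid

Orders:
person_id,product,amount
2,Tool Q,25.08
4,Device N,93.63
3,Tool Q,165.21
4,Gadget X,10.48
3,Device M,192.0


Join on: people.id = orders.person_id

Joined rows:
  Sam Wilson (Mumbai) bought Tool Q for $25.08
  Eve White (Madrid) bought Device N for $93.63
  Pat Harris (Vienna) bought Tool Q for $165.21
  Eve White (Madrid) bought Gadget X for $10.48
  Pat Harris (Vienna) bought Device M for $192.0

Total per person:
  Pat Harris: $357.21
  Eve White: $104.11
  Sam Wilson: $25.08

Top spender: Pat Harris ($357.21)

Pat Harris ($357.21)
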